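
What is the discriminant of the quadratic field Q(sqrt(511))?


For K = Q(sqrt(d)) with d squarefree: disc(K) = d if d = 1 mod 4, and disc(K) = 4d if d = 2 or 3 mod 4.
Here d = 511, and d mod 4 = 3.
d = 3 mod 4, not 1 (O_K = Z[sqrt(d)]), so disc(K) = 4d = 4 * (511) = 2044

2044


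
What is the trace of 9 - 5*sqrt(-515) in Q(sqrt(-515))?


Tr(a + b*sqrt(d)) = (a + b*sqrt(d)) + (a - b*sqrt(d)) = 2a
= 2 * (9)
= 18

18


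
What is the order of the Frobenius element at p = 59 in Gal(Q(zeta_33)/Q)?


The Frobenius at p in Gal(Q(zeta_n)/Q) = (Z/nZ)* is the class of p, so its order is ord_33(59), the smallest k >= 1 with 59^k = 1 mod 33.
n = 33 = 3 * 11, phi(33) = 20; the order divides phi(n).
Divisors of 20: 1, 2, 4, 5, 10, 20
Repeated squaring mod 33: 59^1 = 26, 59^2 = 16, 59^4 = 25, 59^8 = 31, 59^16 = 4
Test divisors in increasing order:
  k=1: 59^1 = 26 mod 33
  k=2: 59^2 = 16 mod 33
  k=4: 59^4 = 25 mod 33
  k=5: 59^5 = 25 * 26 = 23 mod 33
  k=10: 59^10 = 31 * 16 = 1 mod 33  <- first divisor giving 1
Order = 10

10


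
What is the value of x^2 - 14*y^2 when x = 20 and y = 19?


x^2 - d*y^2
= 20^2 - 14*19^2
= 400 - 5054
= -4654

-4654


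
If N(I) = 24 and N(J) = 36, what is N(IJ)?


N(IJ) = N(I) * N(J)
= 24 * 36
= 864

864


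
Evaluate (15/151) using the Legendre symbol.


p = 151 is prime, so compute (15/151) with the reciprocity algorithm (Jacobi-symbol steps: pull out 2s via (2/n), flip via reciprocity, reduce):
  reciprocity: (15/151) -> -(151/15)
  reduce: (1/15)
  (1/15) = 1
Product of signs = -1
(15/151) = -1

-1


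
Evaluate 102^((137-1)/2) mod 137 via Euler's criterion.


p = 137 is prime and the exponent is (p-1)/2 = 68, so by Euler's criterion 102^68 = (102/137) = +1 or -1 mod 137.
Compute by square-and-multiply:
  68 = 64 + 4 (binary 1000100)
  Repeated squaring mod 137: 102^1 = 102, 102^2 = 129, 102^4 = 64, 102^8 = 123, 102^16 = 59, 102^32 = 56, 102^64 = 122
  102^68 = 102^64 * 102^4 = 122 * 64 mod 137
    122 * 64 = 7808 = 136 mod 137
  102^68 = 136 mod 137
Result 136 = p - 1 = -1 mod 137: 102 is a quadratic non-residue mod 137. As a residue in [0, p-1] the value is 136.
102^68 mod 137 = 136

136


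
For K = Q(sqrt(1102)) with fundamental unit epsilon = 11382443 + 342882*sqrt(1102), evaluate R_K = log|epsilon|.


epsilon = 11382443 + 342882*sqrt(1102)
= 2.2765e+07
R = ln(2.2765e+07)
= 16.9407

16.9407


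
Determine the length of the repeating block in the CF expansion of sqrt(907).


Run the CF algorithm for sqrt(907).
a_0 = floor(sqrt(907)) = 30; set m_0=0, q_0=1.
Recurrence: m' = q*a - m,  q' = (d - m'^2)/q,  a' = floor((a_0 + m')/q').
  step 1: m=30, q=7, a=8
  step 2: m=26, q=33, a=1
  step 3: m=7, q=26, a=1
  step 4: m=19, q=21, a=2
  step 5: m=23, q=18, a=2
  step 6: m=13, q=41, a=1
  step 7: m=28, q=3, a=19
  step 8: m=29, q=22, a=2
  step 9: m=15, q=31, a=1
  step 10: m=16, q=21, a=2
  step 11: m=26, q=11, a=5
  step 12: m=29, q=6, a=9
  step 13: m=25, q=47, a=1
  step 14: m=22, q=9, a=5
  step 15: m=23, q=42, a=1
  step 16: m=19, q=13, a=3
  step 17: m=20, q=39, a=1
  step 18: m=19, q=14, a=3
  step 19: m=23, q=27, a=1
  step 20: m=4, q=33, a=1
  step 21: m=29, q=2, a=29
  step 22: m=29, q=33, a=1
  step 23: m=4, q=27, a=1
  step 24: m=23, q=14, a=3
  step 25: m=19, q=39, a=1
  step 26: m=20, q=13, a=3
  step 27: m=19, q=42, a=1
  step 28: m=23, q=9, a=5
  step 29: m=22, q=47, a=1
  step 30: m=25, q=6, a=9
  step 31: m=29, q=11, a=5
  step 32: m=26, q=21, a=2
  step 33: m=16, q=31, a=1
  step 34: m=15, q=22, a=2
  step 35: m=29, q=3, a=19
  step 36: m=28, q=41, a=1
  step 37: m=13, q=18, a=2
  step 38: m=23, q=21, a=2
  step 39: m=19, q=26, a=1
  step 40: m=7, q=33, a=1
  step 41: m=26, q=7, a=8
  step 42: m=30, q=1, a=60
a_42 = 2*a_0 = 60, so the period closes here.
sqrt(907) = [30; 8, 1, 1, 2, 2, 1, 19, 2, 1, 2, 5, 9, 1, 5, 1, 3, 1, 3, 1, 1, 29, 1, 1, 3, 1, 3, 1, 5, 1, 9, 5, 2, 1, 2, 19, 1, 2, 2, 1, 1, 8, 60]
Period length = 42

42


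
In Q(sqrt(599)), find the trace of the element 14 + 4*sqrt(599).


Tr(a + b*sqrt(d)) = (a + b*sqrt(d)) + (a - b*sqrt(d)) = 2a
= 2 * (14)
= 28

28


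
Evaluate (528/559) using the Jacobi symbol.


Compute (528/559) via quadratic reciprocity:
  pull out 2: (2/559) = +1  (since 559 mod 8 = 7)
  pull out 2: (2/559) = +1  (since 559 mod 8 = 7)
  pull out 2: (2/559) = +1  (since 559 mod 8 = 7)
  pull out 2: (2/559) = +1  (since 559 mod 8 = 7)
  reciprocity: (33/559) -> +(559/33)
  reduce: (31/33)
  reciprocity: (31/33) -> +(33/31)
  reduce: (2/31)
  pull out 2: (2/31) = +1  (since 31 mod 8 = 7)
  (1/31) = 1
Product of signs = 1

1


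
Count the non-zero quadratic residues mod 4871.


For prime p, the number of non-zero quadratic residues is (p-1)/2.
= (4871-1)/2
= 2435

2435


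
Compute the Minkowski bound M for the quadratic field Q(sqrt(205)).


d = 205, d mod 4 = 1, so disc(K) = d = 205; |disc(K)| = 205
Real quadratic field, so n = 2, s = r2 = 0, r1 = 2
M = (n!/n^n) * (4/pi)^s * sqrt(|disc(K)|) = (2!/2^2) * (4/pi)^0 * sqrt(205)
= 0.5 * 1.000000 * 14.317821
= 7.1589

7.1589


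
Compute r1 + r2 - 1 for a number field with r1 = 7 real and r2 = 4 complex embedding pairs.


By Dirichlet's unit theorem:
rank = r1 + r2 - 1
= 7 + 4 - 1
= 10

10


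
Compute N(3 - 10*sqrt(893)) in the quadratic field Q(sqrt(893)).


N(a + b*sqrt(d)) = a^2 - d*b^2
= (3)^2 - (893)*(-10)^2
= 9 - 89300
= -89291

-89291


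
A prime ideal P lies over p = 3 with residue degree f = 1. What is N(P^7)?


N(P^a) = p^(a*f)
= 3^(7*1)
= 3^7
= 2187

2187


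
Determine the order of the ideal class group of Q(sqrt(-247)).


K = Q(sqrt(-247)). d mod 4 = 1, so D = disc(K) = d = -247
h(K) equals the number of primitive reduced positive-definite forms (a, b, c) = a*x^2 + b*x*y + c*y^2 with b^2 - 4ac = D,
where reduced means |b| <= a <= c, with b >= 0 whenever |b| = a or a = c, and primitive means gcd(a, b, c) = 1.
Reduced forces 3a^2 <= |D| = 247, so 1 <= a <= 9; b must have the parity of D, and c = (b^2 - D)/(4a) must be an integer >= a.
Enumerate a = 1..9, b in [-a, a]:
  a=1: (1, 1, 62)  [1]
  a=2: (2, -1, 31), (2, 1, 31)  [2]
  a=3: none
  a=4: (4, -3, 16), (4, 3, 16)  [2]
  a=5..7: none
  a=8: (8, 3, 8)  [1]
  a=9: none
Total reduced forms: 1 + 2 + 2 + 1 = 6
h = 6

6


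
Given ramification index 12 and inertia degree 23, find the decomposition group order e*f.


|D_P| = e * f
= 12 * 23
= 276

276


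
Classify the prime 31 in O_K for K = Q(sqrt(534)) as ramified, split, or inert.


K = Q(sqrt(534)). Since d mod 4 = 2, disc(K) = 2136.
Check p | disc: 2136 mod 31 = 28.
p does not divide disc. Compute Legendre symbol (d/p):
7^((31-1)/2) mod 31 = 1
(d/p) = 1, so p splits: (p) = P*P' with e=1, f=1, g=2.
Therefore p is split.

split


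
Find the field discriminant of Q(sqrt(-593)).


For K = Q(sqrt(d)) with d squarefree: disc(K) = d if d = 1 mod 4, and disc(K) = 4d if d = 2 or 3 mod 4.
Here d = -593, and d mod 4 = 3.
d = 3 mod 4, not 1 (O_K = Z[sqrt(d)]), so disc(K) = 4d = 4 * (-593) = -2372

-2372


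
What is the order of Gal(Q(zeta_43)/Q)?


|Gal(Q(zeta_43)/Q)| = phi(43)
= 42

42


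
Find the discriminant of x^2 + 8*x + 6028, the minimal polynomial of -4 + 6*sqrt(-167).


The element -4 + 6*sqrt(-167) has minimal polynomial:
x^2 + 8*x + 6028
Discriminant = (8)^2 - 4*(6028)
= 64 - 24112
= -24048

-24048


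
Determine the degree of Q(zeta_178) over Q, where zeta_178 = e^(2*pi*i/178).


The degree equals Euler's totient phi(178).
178 = 2 * 89
phi(178) = 88

88


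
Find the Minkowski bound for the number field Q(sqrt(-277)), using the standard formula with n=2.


d = -277, d mod 4 = 3, so disc(K) = 4d = -1108; |disc(K)| = 1108
Imaginary quadratic field, so n = 2, s = r2 = 1, r1 = 0
M = (n!/n^n) * (4/pi)^s * sqrt(|disc(K)|) = (2!/2^2) * (4/pi)^1 * sqrt(1108)
= 0.5 * 1.273240 * 33.286634
= 21.1909

21.1909


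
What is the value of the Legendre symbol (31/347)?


p = 347 is prime, so compute (31/347) with the reciprocity algorithm (Jacobi-symbol steps: pull out 2s via (2/n), flip via reciprocity, reduce):
  reciprocity: (31/347) -> -(347/31)
  reduce: (6/31)
  pull out 2: (2/31) = +1  (since 31 mod 8 = 7)
  reciprocity: (3/31) -> -(31/3)
  reduce: (1/3)
  (1/3) = 1
Product of signs = 1
(31/347) = 1

1


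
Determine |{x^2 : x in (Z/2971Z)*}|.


For prime p, the number of non-zero quadratic residues is (p-1)/2.
= (2971-1)/2
= 1485

1485


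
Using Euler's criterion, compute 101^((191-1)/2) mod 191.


p = 191 is prime and the exponent is (p-1)/2 = 95, so by Euler's criterion 101^95 = (101/191) = +1 or -1 mod 191.
Compute by square-and-multiply:
  95 = 64 + 16 + 8 + 4 + 2 + 1 (binary 1011111)
  Repeated squaring mod 191: 101^1 = 101, 101^2 = 78, 101^4 = 163, 101^8 = 20, 101^16 = 18, 101^32 = 133, 101^64 = 117
  101^95 = 101^64 * 101^16 * 101^8 * 101^4 * 101^2 * 101^1 = 117 * 18 * 20 * 163 * 78 * 101 mod 191
    117 * 18 = 2106 = 5 mod 191
    5 * 20 = 100 = 100 mod 191
    100 * 163 = 16300 = 65 mod 191
    65 * 78 = 5070 = 104 mod 191
    104 * 101 = 10504 = 190 mod 191
  101^95 = 190 mod 191
Result 190 = p - 1 = -1 mod 191: 101 is a quadratic non-residue mod 191. As a residue in [0, p-1] the value is 190.
101^95 mod 191 = 190

190


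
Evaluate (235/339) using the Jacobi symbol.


Compute (235/339) via quadratic reciprocity:
  reciprocity: (235/339) -> -(339/235)
  reduce: (104/235)
  pull out 2: (2/235) = -1  (since 235 mod 8 = 3)
  pull out 2: (2/235) = -1  (since 235 mod 8 = 3)
  pull out 2: (2/235) = -1  (since 235 mod 8 = 3)
  reciprocity: (13/235) -> +(235/13)
  reduce: (1/13)
  (1/13) = 1
Product of signs = 1

1


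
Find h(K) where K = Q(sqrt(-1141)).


K = Q(sqrt(-1141)). d mod 4 = 3, so D = disc(K) = 4d = -4564
h(K) equals the number of primitive reduced positive-definite forms (a, b, c) = a*x^2 + b*x*y + c*y^2 with b^2 - 4ac = D,
where reduced means |b| <= a <= c, with b >= 0 whenever |b| = a or a = c, and primitive means gcd(a, b, c) = 1.
Reduced forces 3a^2 <= |D| = 4564, so 1 <= a <= 39; b must have the parity of D, and c = (b^2 - D)/(4a) must be an integer >= a.
Enumerate a = 1..39, b in [-a, a]:
  a=1: (1, 0, 1141)  [1]
  a=2: (2, 2, 571)  [1]
  a=3..4: none
  a=5: (5, -4, 229), (5, 4, 229)  [2]
  a=6: none
  a=7: (7, 0, 163)  [1]
  a=8..9: none
  a=10: (10, -6, 115), (10, 6, 115)  [2]
  a=11: (11, -10, 106), (11, 10, 106)  [2]
  a=12: none
  a=13: (13, -8, 89), (13, 8, 89)  [2]
  a=14: (14, 14, 85)  [1]
  a=15..16: none
  a=17: (17, -14, 70), (17, 14, 70)  [2]
  a=18..21: none
  a=22: (22, -10, 53), (22, 10, 53)  [2]
  a=23: (23, -6, 50), (23, 6, 50)  [2]
  a=24: none
  a=25: (25, -6, 46), (25, 6, 46)  [2]
  a=26: (26, -18, 47), (26, 18, 47)  [2]
  a=27..33: none
  a=34: (34, -14, 35), (34, 14, 35)  [2]
  a=35..39: none
Total reduced forms: 1 + 1 + 2 + 1 + 2 + 2 + 2 + 1 + 2 + 2 + 2 + 2 + 2 + 2 = 24
h = 24

24


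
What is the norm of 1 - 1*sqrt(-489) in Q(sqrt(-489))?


N(a + b*sqrt(d)) = a^2 - d*b^2
= (1)^2 - (-489)*(-1)^2
= 1 + 489
= 490

490


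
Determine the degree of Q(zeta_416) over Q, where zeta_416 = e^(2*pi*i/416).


The degree equals Euler's totient phi(416).
416 = 2^5 * 13
phi(416) = 192

192


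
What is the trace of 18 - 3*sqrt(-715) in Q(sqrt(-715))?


Tr(a + b*sqrt(d)) = (a + b*sqrt(d)) + (a - b*sqrt(d)) = 2a
= 2 * (18)
= 36

36


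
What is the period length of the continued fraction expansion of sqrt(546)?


Run the CF algorithm for sqrt(546).
a_0 = floor(sqrt(546)) = 23; set m_0=0, q_0=1.
Recurrence: m' = q*a - m,  q' = (d - m'^2)/q,  a' = floor((a_0 + m')/q').
  step 1: m=23, q=17, a=2
  step 2: m=11, q=25, a=1
  step 3: m=14, q=14, a=2
  step 4: m=14, q=25, a=1
  step 5: m=11, q=17, a=2
  step 6: m=23, q=1, a=46
a_6 = 2*a_0 = 46, so the period closes here.
sqrt(546) = [23; 2, 1, 2, 1, 2, 46]
Period length = 6

6


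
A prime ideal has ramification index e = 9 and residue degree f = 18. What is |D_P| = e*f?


|D_P| = e * f
= 9 * 18
= 162

162


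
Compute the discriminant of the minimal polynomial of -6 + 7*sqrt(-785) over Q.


The element -6 + 7*sqrt(-785) has minimal polynomial:
x^2 + 12*x + 38501
Discriminant = (12)^2 - 4*(38501)
= 144 - 154004
= -153860

-153860


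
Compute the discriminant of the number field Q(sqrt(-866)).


For K = Q(sqrt(d)) with d squarefree: disc(K) = d if d = 1 mod 4, and disc(K) = 4d if d = 2 or 3 mod 4.
Here d = -866, and d mod 4 = 2.
d = 2 mod 4, not 1 (O_K = Z[sqrt(d)]), so disc(K) = 4d = 4 * (-866) = -3464

-3464


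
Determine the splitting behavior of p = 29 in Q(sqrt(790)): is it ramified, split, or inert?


K = Q(sqrt(790)). Since d mod 4 = 2, disc(K) = 3160.
Check p | disc: 3160 mod 29 = 28.
p does not divide disc. Compute Legendre symbol (d/p):
7^((29-1)/2) mod 29 = 1
(d/p) = 1, so p splits: (p) = P*P' with e=1, f=1, g=2.
Therefore p is split.

split


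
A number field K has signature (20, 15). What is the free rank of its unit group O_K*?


By Dirichlet's unit theorem:
rank = r1 + r2 - 1
= 20 + 15 - 1
= 34

34


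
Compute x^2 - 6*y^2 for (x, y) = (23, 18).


x^2 - d*y^2
= 23^2 - 6*18^2
= 529 - 1944
= -1415

-1415


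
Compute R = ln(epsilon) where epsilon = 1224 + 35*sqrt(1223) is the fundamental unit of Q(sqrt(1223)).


epsilon = 1224 + 35*sqrt(1223)
= 2447.9996
R = ln(2447.9996)
= 7.8030

7.8030


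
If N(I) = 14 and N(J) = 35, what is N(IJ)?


N(IJ) = N(I) * N(J)
= 14 * 35
= 490

490


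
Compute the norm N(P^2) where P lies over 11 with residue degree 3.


N(P^a) = p^(a*f)
= 11^(2*3)
= 11^6
= 1771561

1771561


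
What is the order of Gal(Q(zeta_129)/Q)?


|Gal(Q(zeta_129)/Q)| = phi(129)
= 84

84


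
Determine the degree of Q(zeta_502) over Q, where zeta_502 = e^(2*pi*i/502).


The degree equals Euler's totient phi(502).
502 = 2 * 251
phi(502) = 250

250


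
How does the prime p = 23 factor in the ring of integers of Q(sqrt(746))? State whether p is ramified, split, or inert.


K = Q(sqrt(746)). Since d mod 4 = 2, disc(K) = 2984.
Check p | disc: 2984 mod 23 = 17.
p does not divide disc. Compute Legendre symbol (d/p):
10^((23-1)/2) mod 23 = -1
(d/p) = -1, so p is inert: (p) stays prime with e=1, f=2, g=1.
Therefore p is inert.

inert


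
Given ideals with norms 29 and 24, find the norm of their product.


N(IJ) = N(I) * N(J)
= 29 * 24
= 696

696


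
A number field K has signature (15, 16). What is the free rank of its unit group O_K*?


By Dirichlet's unit theorem:
rank = r1 + r2 - 1
= 15 + 16 - 1
= 30

30


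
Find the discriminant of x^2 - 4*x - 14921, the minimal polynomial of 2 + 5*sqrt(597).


The element 2 + 5*sqrt(597) has minimal polynomial:
x^2 - 4*x - 14921
Discriminant = (-4)^2 - 4*(-14921)
= 16 + 59684
= 59700

59700


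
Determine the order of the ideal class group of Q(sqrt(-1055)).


K = Q(sqrt(-1055)). d mod 4 = 1, so D = disc(K) = d = -1055
h(K) equals the number of primitive reduced positive-definite forms (a, b, c) = a*x^2 + b*x*y + c*y^2 with b^2 - 4ac = D,
where reduced means |b| <= a <= c, with b >= 0 whenever |b| = a or a = c, and primitive means gcd(a, b, c) = 1.
Reduced forces 3a^2 <= |D| = 1055, so 1 <= a <= 18; b must have the parity of D, and c = (b^2 - D)/(4a) must be an integer >= a.
Enumerate a = 1..18, b in [-a, a]:
  a=1: (1, 1, 264)  [1]
  a=2: (2, -1, 132), (2, 1, 132)  [2]
  a=3: (3, -1, 88), (3, 1, 88)  [2]
  a=4: (4, -1, 66), (4, 1, 66)  [2]
  a=5: (5, 5, 54)  [1]
  a=6: (6, -5, 45), (6, -1, 44), (6, 1, 44), (6, 5, 45)  [4]
  a=7: (7, -3, 38), (7, 3, 38)  [2]
  a=8: (8, -1, 33), (8, 1, 33)  [2]
  a=9: (9, -5, 30), (9, 5, 30)  [2]
  a=10: (10, -5, 27), (10, 5, 27)  [2]
  a=11: (11, -1, 24), (11, 1, 24)  [2]
  a=12: (12, -7, 23), (12, -1, 22), (12, 1, 22), (12, 7, 23)  [4]
  a=13: none
  a=14: (14, -11, 21), (14, -3, 19), (14, 3, 19), (14, 11, 21)  [4]
  a=15: (15, -5, 18), (15, 5, 18)  [2]
  a=16: (16, -15, 20), (16, 15, 20)  [2]
  a=17: (17, -13, 18), (17, 13, 18)  [2]
  a=18: none
Total reduced forms: 1 + 2 + 2 + 2 + 1 + 4 + 2 + 2 + 2 + 2 + 2 + 4 + 4 + 2 + 2 + 2 = 36
h = 36

36


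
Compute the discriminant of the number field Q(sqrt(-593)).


For K = Q(sqrt(d)) with d squarefree: disc(K) = d if d = 1 mod 4, and disc(K) = 4d if d = 2 or 3 mod 4.
Here d = -593, and d mod 4 = 3.
d = 3 mod 4, not 1 (O_K = Z[sqrt(d)]), so disc(K) = 4d = 4 * (-593) = -2372

-2372


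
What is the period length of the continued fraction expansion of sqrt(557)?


Run the CF algorithm for sqrt(557).
a_0 = floor(sqrt(557)) = 23; set m_0=0, q_0=1.
Recurrence: m' = q*a - m,  q' = (d - m'^2)/q,  a' = floor((a_0 + m')/q').
  step 1: m=23, q=28, a=1
  step 2: m=5, q=19, a=1
  step 3: m=14, q=19, a=1
  step 4: m=5, q=28, a=1
  step 5: m=23, q=1, a=46
a_5 = 2*a_0 = 46, so the period closes here.
sqrt(557) = [23; 1, 1, 1, 1, 46]
Period length = 5

5


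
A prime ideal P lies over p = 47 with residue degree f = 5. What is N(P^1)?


N(P^a) = p^(a*f)
= 47^(1*5)
= 47^5
= 229345007

229345007


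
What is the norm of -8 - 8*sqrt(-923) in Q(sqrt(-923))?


N(a + b*sqrt(d)) = a^2 - d*b^2
= (-8)^2 - (-923)*(-8)^2
= 64 + 59072
= 59136

59136


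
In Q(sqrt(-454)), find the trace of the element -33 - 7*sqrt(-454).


Tr(a + b*sqrt(d)) = (a + b*sqrt(d)) + (a - b*sqrt(d)) = 2a
= 2 * (-33)
= -66

-66


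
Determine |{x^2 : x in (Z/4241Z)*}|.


For prime p, the number of non-zero quadratic residues is (p-1)/2.
= (4241-1)/2
= 2120

2120


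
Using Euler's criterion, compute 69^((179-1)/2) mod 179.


p = 179 is prime and the exponent is (p-1)/2 = 89, so by Euler's criterion 69^89 = (69/179) = +1 or -1 mod 179.
Compute by square-and-multiply:
  89 = 64 + 16 + 8 + 1 (binary 1011001)
  Repeated squaring mod 179: 69^1 = 69, 69^2 = 107, 69^4 = 172, 69^8 = 49, 69^16 = 74, 69^32 = 106, 69^64 = 138
  69^89 = 69^64 * 69^16 * 69^8 * 69^1 = 138 * 74 * 49 * 69 mod 179
    138 * 74 = 10212 = 9 mod 179
    9 * 49 = 441 = 83 mod 179
    83 * 69 = 5727 = 178 mod 179
  69^89 = 178 mod 179
Result 178 = p - 1 = -1 mod 179: 69 is a quadratic non-residue mod 179. As a residue in [0, p-1] the value is 178.
69^89 mod 179 = 178

178


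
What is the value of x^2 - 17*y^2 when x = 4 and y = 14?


x^2 - d*y^2
= 4^2 - 17*14^2
= 16 - 3332
= -3316

-3316


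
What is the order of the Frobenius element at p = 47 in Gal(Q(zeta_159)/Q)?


The Frobenius at p in Gal(Q(zeta_n)/Q) = (Z/nZ)* is the class of p, so its order is ord_159(47), the smallest k >= 1 with 47^k = 1 mod 159.
n = 159 = 3 * 53, phi(159) = 104; the order divides phi(n).
Divisors of 104: 1, 2, 4, 8, 13, 26, 52, 104
Repeated squaring mod 159: 47^1 = 47, 47^2 = 142, 47^4 = 130, 47^8 = 46, 47^16 = 49, 47^32 = 16, 47^64 = 97
Test divisors in increasing order:
  k=1: 47^1 = 47 mod 159
  k=2: 47^2 = 142 mod 159
  k=4: 47^4 = 130 mod 159
  k=8: 47^8 = 46 mod 159
  k=13: 47^13 = 46 * 130 * 47 = 107 mod 159
  k=26: 47^26 = 49 * 46 * 142 = 1 mod 159  <- first divisor giving 1
Order = 26

26


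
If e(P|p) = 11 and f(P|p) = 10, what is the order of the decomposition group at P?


|D_P| = e * f
= 11 * 10
= 110

110


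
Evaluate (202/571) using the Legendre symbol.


p = 571 is prime, so compute (202/571) with the reciprocity algorithm (Jacobi-symbol steps: pull out 2s via (2/n), flip via reciprocity, reduce):
  pull out 2: (2/571) = -1  (since 571 mod 8 = 3)
  reciprocity: (101/571) -> +(571/101)
  reduce: (66/101)
  pull out 2: (2/101) = -1  (since 101 mod 8 = 5)
  reciprocity: (33/101) -> +(101/33)
  reduce: (2/33)
  pull out 2: (2/33) = +1  (since 33 mod 8 = 1)
  (1/33) = 1
Product of signs = 1
(202/571) = 1

1


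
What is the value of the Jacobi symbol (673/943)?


Compute (673/943) via quadratic reciprocity:
  reciprocity: (673/943) -> +(943/673)
  reduce: (270/673)
  pull out 2: (2/673) = +1  (since 673 mod 8 = 1)
  reciprocity: (135/673) -> +(673/135)
  reduce: (133/135)
  reciprocity: (133/135) -> +(135/133)
  reduce: (2/133)
  pull out 2: (2/133) = -1  (since 133 mod 8 = 5)
  (1/133) = 1
Product of signs = -1

-1


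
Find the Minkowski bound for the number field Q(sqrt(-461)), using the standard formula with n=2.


d = -461, d mod 4 = 3, so disc(K) = 4d = -1844; |disc(K)| = 1844
Imaginary quadratic field, so n = 2, s = r2 = 1, r1 = 0
M = (n!/n^n) * (4/pi)^s * sqrt(|disc(K)|) = (2!/2^2) * (4/pi)^1 * sqrt(1844)
= 0.5 * 1.273240 * 42.941821
= 27.3376

27.3376


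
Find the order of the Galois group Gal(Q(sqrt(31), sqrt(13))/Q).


The 2 square roots of distinct primes are multiplicatively independent over Q,
so [K:Q] = 2^2 and Gal(K/Q) is isomorphic to (Z/2Z)^2.
|Gal| = 2^2 = 4

4


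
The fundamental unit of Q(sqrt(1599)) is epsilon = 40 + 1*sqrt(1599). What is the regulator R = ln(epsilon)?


epsilon = 40 + 1*sqrt(1599)
= 79.9875
R = ln(79.9875)
= 4.3819

4.3819


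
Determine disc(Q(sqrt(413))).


For K = Q(sqrt(d)) with d squarefree: disc(K) = d if d = 1 mod 4, and disc(K) = 4d if d = 2 or 3 mod 4.
Here d = 413, and d mod 4 = 1.
d = 1 mod 4 (O_K = Z[(1+sqrt(d))/2]), so disc(K) = d = 413

413


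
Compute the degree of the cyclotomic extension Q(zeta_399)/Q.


The degree equals Euler's totient phi(399).
399 = 3 * 7 * 19
phi(399) = 216

216


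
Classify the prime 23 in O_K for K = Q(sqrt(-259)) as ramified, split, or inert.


K = Q(sqrt(-259)). Since d mod 4 = 1, disc(K) = -259.
Check p | disc: -259 mod 23 = 17.
p does not divide disc. Compute Legendre symbol (d/p):
17^((23-1)/2) mod 23 = -1
(d/p) = -1, so p is inert: (p) stays prime with e=1, f=2, g=1.
Therefore p is inert.

inert


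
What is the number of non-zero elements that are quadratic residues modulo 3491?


For prime p, the number of non-zero quadratic residues is (p-1)/2.
= (3491-1)/2
= 1745

1745


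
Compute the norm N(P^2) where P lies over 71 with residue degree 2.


N(P^a) = p^(a*f)
= 71^(2*2)
= 71^4
= 25411681

25411681


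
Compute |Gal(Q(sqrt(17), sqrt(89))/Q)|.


The 2 square roots of distinct primes are multiplicatively independent over Q,
so [K:Q] = 2^2 and Gal(K/Q) is isomorphic to (Z/2Z)^2.
|Gal| = 2^2 = 4

4


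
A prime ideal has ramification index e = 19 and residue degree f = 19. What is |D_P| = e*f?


|D_P| = e * f
= 19 * 19
= 361

361


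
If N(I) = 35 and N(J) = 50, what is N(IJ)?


N(IJ) = N(I) * N(J)
= 35 * 50
= 1750

1750


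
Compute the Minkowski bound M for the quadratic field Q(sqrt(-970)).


d = -970, d mod 4 = 2, so disc(K) = 4d = -3880; |disc(K)| = 3880
Imaginary quadratic field, so n = 2, s = r2 = 1, r1 = 0
M = (n!/n^n) * (4/pi)^s * sqrt(|disc(K)|) = (2!/2^2) * (4/pi)^1 * sqrt(3880)
= 0.5 * 1.273240 * 62.289646
= 39.6548

39.6548


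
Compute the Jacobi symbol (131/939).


Compute (131/939) via quadratic reciprocity:
  reciprocity: (131/939) -> -(939/131)
  reduce: (22/131)
  pull out 2: (2/131) = -1  (since 131 mod 8 = 3)
  reciprocity: (11/131) -> -(131/11)
  reduce: (10/11)
  pull out 2: (2/11) = -1  (since 11 mod 8 = 3)
  reciprocity: (5/11) -> +(11/5)
  reduce: (1/5)
  (1/5) = 1
Product of signs = 1

1


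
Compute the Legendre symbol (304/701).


p = 701 is prime, so compute (304/701) with the reciprocity algorithm (Jacobi-symbol steps: pull out 2s via (2/n), flip via reciprocity, reduce):
  pull out 2: (2/701) = -1  (since 701 mod 8 = 5)
  pull out 2: (2/701) = -1  (since 701 mod 8 = 5)
  pull out 2: (2/701) = -1  (since 701 mod 8 = 5)
  pull out 2: (2/701) = -1  (since 701 mod 8 = 5)
  reciprocity: (19/701) -> +(701/19)
  reduce: (17/19)
  reciprocity: (17/19) -> +(19/17)
  reduce: (2/17)
  pull out 2: (2/17) = +1  (since 17 mod 8 = 1)
  (1/17) = 1
Product of signs = 1
(304/701) = 1

1


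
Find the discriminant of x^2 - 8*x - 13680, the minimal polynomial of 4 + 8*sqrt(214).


The element 4 + 8*sqrt(214) has minimal polynomial:
x^2 - 8*x - 13680
Discriminant = (-8)^2 - 4*(-13680)
= 64 + 54720
= 54784

54784


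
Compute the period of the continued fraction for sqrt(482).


Run the CF algorithm for sqrt(482).
a_0 = floor(sqrt(482)) = 21; set m_0=0, q_0=1.
Recurrence: m' = q*a - m,  q' = (d - m'^2)/q,  a' = floor((a_0 + m')/q').
  step 1: m=21, q=41, a=1
  step 2: m=20, q=2, a=20
  step 3: m=20, q=41, a=1
  step 4: m=21, q=1, a=42
a_4 = 2*a_0 = 42, so the period closes here.
sqrt(482) = [21; 1, 20, 1, 42]
Period length = 4

4


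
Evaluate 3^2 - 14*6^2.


x^2 - d*y^2
= 3^2 - 14*6^2
= 9 - 504
= -495

-495


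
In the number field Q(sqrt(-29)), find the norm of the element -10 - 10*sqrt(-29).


N(a + b*sqrt(d)) = a^2 - d*b^2
= (-10)^2 - (-29)*(-10)^2
= 100 + 2900
= 3000

3000


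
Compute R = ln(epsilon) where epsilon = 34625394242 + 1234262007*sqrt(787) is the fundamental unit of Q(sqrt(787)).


epsilon = 34625394242 + 1234262007*sqrt(787)
= 6.9251e+10
R = ln(6.9251e+10)
= 24.9610

24.9610


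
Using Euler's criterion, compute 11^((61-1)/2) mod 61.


p = 61 is prime and the exponent is (p-1)/2 = 30, so by Euler's criterion 11^30 = (11/61) = +1 or -1 mod 61.
Compute by square-and-multiply:
  30 = 16 + 8 + 4 + 2 (binary 11110)
  Repeated squaring mod 61: 11^1 = 11, 11^2 = 60, 11^4 = 1, 11^8 = 1, 11^16 = 1
  11^30 = 11^16 * 11^8 * 11^4 * 11^2 = 1 * 1 * 1 * 60 mod 61
    1 * 1 = 1 = 1 mod 61
    1 * 1 = 1 = 1 mod 61
    1 * 60 = 60 = 60 mod 61
  11^30 = 60 mod 61
Result 60 = p - 1 = -1 mod 61: 11 is a quadratic non-residue mod 61. As a residue in [0, p-1] the value is 60.
11^30 mod 61 = 60

60


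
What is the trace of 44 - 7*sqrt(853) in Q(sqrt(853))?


Tr(a + b*sqrt(d)) = (a + b*sqrt(d)) + (a - b*sqrt(d)) = 2a
= 2 * (44)
= 88

88


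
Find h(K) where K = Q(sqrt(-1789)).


K = Q(sqrt(-1789)). d mod 4 = 3, so D = disc(K) = 4d = -7156
h(K) equals the number of primitive reduced positive-definite forms (a, b, c) = a*x^2 + b*x*y + c*y^2 with b^2 - 4ac = D,
where reduced means |b| <= a <= c, with b >= 0 whenever |b| = a or a = c, and primitive means gcd(a, b, c) = 1.
Reduced forces 3a^2 <= |D| = 7156, so 1 <= a <= 48; b must have the parity of D, and c = (b^2 - D)/(4a) must be an integer >= a.
Enumerate a = 1..48, b in [-a, a]:
  a=1: (1, 0, 1789)  [1]
  a=2: (2, 2, 895)  [1]
  a=3..4: none
  a=5: (5, -2, 358), (5, 2, 358)  [2]
  a=6..9: none
  a=10: (10, -2, 179), (10, 2, 179)  [2]
  a=11: (11, -4, 163), (11, 4, 163)  [2]
  a=12..16: none
  a=17: (17, -16, 109), (17, 16, 109)  [2]
  a=18: none
  a=19: (19, -8, 95), (19, 8, 95)  [2]
  a=20..21: none
  a=22: (22, -18, 85), (22, 18, 85)  [2]
  a=23..24: none
  a=25: (25, -12, 73), (25, 12, 73)  [2]
  a=26..28: none
  a=29: (29, -6, 62), (29, 6, 62)  [2]
  a=30: none
  a=31: (31, -6, 58), (31, 6, 58)  [2]
  a=32..33: none
  a=34: (34, -18, 55), (34, 18, 55)  [2]
  a=35..37: none
  a=38: (38, -30, 53), (38, 30, 53)  [2]
  a=39..42: none
  a=43: (43, -38, 50), (43, 38, 50)  [2]
  a=44..48: none
Total reduced forms: 1 + 1 + 2 + 2 + 2 + 2 + 2 + 2 + 2 + 2 + 2 + 2 + 2 + 2 = 26
h = 26

26


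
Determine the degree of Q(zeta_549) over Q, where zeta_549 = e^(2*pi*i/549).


The degree equals Euler's totient phi(549).
549 = 3^2 * 61
phi(549) = 360

360


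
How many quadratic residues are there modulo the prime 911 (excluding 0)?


For prime p, the number of non-zero quadratic residues is (p-1)/2.
= (911-1)/2
= 455

455


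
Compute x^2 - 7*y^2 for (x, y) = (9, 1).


x^2 - d*y^2
= 9^2 - 7*1^2
= 81 - 7
= 74

74


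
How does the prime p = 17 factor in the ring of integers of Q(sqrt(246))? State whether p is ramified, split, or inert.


K = Q(sqrt(246)). Since d mod 4 = 2, disc(K) = 984.
Check p | disc: 984 mod 17 = 15.
p does not divide disc. Compute Legendre symbol (d/p):
8^((17-1)/2) mod 17 = 1
(d/p) = 1, so p splits: (p) = P*P' with e=1, f=1, g=2.
Therefore p is split.

split


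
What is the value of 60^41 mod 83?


p = 83 is prime and the exponent is (p-1)/2 = 41, so by Euler's criterion 60^41 = (60/83) = +1 or -1 mod 83.
Compute by square-and-multiply:
  41 = 32 + 8 + 1 (binary 101001)
  Repeated squaring mod 83: 60^1 = 60, 60^2 = 31, 60^4 = 48, 60^8 = 63, 60^16 = 68, 60^32 = 59
  60^41 = 60^32 * 60^8 * 60^1 = 59 * 63 * 60 mod 83
    59 * 63 = 3717 = 65 mod 83
    65 * 60 = 3900 = 82 mod 83
  60^41 = 82 mod 83
Result 82 = p - 1 = -1 mod 83: 60 is a quadratic non-residue mod 83. As a residue in [0, p-1] the value is 82.
60^41 mod 83 = 82

82


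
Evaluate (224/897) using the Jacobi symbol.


Compute (224/897) via quadratic reciprocity:
  pull out 2: (2/897) = +1  (since 897 mod 8 = 1)
  pull out 2: (2/897) = +1  (since 897 mod 8 = 1)
  pull out 2: (2/897) = +1  (since 897 mod 8 = 1)
  pull out 2: (2/897) = +1  (since 897 mod 8 = 1)
  pull out 2: (2/897) = +1  (since 897 mod 8 = 1)
  reciprocity: (7/897) -> +(897/7)
  reduce: (1/7)
  (1/7) = 1
Product of signs = 1

1


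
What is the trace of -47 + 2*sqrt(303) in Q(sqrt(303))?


Tr(a + b*sqrt(d)) = (a + b*sqrt(d)) + (a - b*sqrt(d)) = 2a
= 2 * (-47)
= -94

-94


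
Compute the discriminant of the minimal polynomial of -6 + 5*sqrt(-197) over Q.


The element -6 + 5*sqrt(-197) has minimal polynomial:
x^2 + 12*x + 4961
Discriminant = (12)^2 - 4*(4961)
= 144 - 19844
= -19700

-19700


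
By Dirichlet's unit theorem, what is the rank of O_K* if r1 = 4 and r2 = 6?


By Dirichlet's unit theorem:
rank = r1 + r2 - 1
= 4 + 6 - 1
= 9

9


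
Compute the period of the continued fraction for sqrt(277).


Run the CF algorithm for sqrt(277).
a_0 = floor(sqrt(277)) = 16; set m_0=0, q_0=1.
Recurrence: m' = q*a - m,  q' = (d - m'^2)/q,  a' = floor((a_0 + m')/q').
  step 1: m=16, q=21, a=1
  step 2: m=5, q=12, a=1
  step 3: m=7, q=19, a=1
  step 4: m=12, q=7, a=4
  step 5: m=16, q=3, a=10
  step 6: m=14, q=27, a=1
  step 7: m=13, q=4, a=7
  step 8: m=15, q=13, a=2
  step 9: m=11, q=12, a=2
  step 10: m=13, q=9, a=3
  step 11: m=14, q=9, a=3
  step 12: m=13, q=12, a=2
  step 13: m=11, q=13, a=2
  step 14: m=15, q=4, a=7
  step 15: m=13, q=27, a=1
  step 16: m=14, q=3, a=10
  step 17: m=16, q=7, a=4
  step 18: m=12, q=19, a=1
  step 19: m=7, q=12, a=1
  step 20: m=5, q=21, a=1
  step 21: m=16, q=1, a=32
a_21 = 2*a_0 = 32, so the period closes here.
sqrt(277) = [16; 1, 1, 1, 4, 10, 1, 7, 2, 2, 3, 3, 2, 2, 7, 1, 10, 4, 1, 1, 1, 32]
Period length = 21

21


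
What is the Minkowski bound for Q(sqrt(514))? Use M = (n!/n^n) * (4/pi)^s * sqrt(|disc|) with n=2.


d = 514, d mod 4 = 2, so disc(K) = 4d = 2056; |disc(K)| = 2056
Real quadratic field, so n = 2, s = r2 = 0, r1 = 2
M = (n!/n^n) * (4/pi)^s * sqrt(|disc(K)|) = (2!/2^2) * (4/pi)^0 * sqrt(2056)
= 0.5 * 1.000000 * 45.343136
= 22.6716

22.6716


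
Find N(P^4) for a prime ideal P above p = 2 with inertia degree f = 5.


N(P^a) = p^(a*f)
= 2^(4*5)
= 2^20
= 1048576

1048576


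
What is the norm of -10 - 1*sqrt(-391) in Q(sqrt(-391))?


N(a + b*sqrt(d)) = a^2 - d*b^2
= (-10)^2 - (-391)*(-1)^2
= 100 + 391
= 491

491


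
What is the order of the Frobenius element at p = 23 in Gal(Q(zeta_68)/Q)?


The Frobenius at p in Gal(Q(zeta_n)/Q) = (Z/nZ)* is the class of p, so its order is ord_68(23), the smallest k >= 1 with 23^k = 1 mod 68.
n = 68 = 2^2 * 17, phi(68) = 32; the order divides phi(n).
Divisors of 32: 1, 2, 4, 8, 16, 32
Repeated squaring mod 68: 23^1 = 23, 23^2 = 53, 23^4 = 21, 23^8 = 33, 23^16 = 1, 23^32 = 1
Test divisors in increasing order:
  k=1: 23^1 = 23 mod 68
  k=2: 23^2 = 53 mod 68
  k=4: 23^4 = 21 mod 68
  k=8: 23^8 = 33 mod 68
  k=16: 23^16 = 1 mod 68  <- first divisor giving 1
Order = 16

16


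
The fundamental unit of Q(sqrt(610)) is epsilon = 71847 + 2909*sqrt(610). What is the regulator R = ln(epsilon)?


epsilon = 71847 + 2909*sqrt(610)
= 143694.0000
R = ln(143694.0000)
= 11.8754

11.8754


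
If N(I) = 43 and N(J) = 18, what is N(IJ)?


N(IJ) = N(I) * N(J)
= 43 * 18
= 774

774


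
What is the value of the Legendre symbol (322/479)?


p = 479 is prime, so compute (322/479) with the reciprocity algorithm (Jacobi-symbol steps: pull out 2s via (2/n), flip via reciprocity, reduce):
  pull out 2: (2/479) = +1  (since 479 mod 8 = 7)
  reciprocity: (161/479) -> +(479/161)
  reduce: (157/161)
  reciprocity: (157/161) -> +(161/157)
  reduce: (4/157)
  pull out 2: (2/157) = -1  (since 157 mod 8 = 5)
  pull out 2: (2/157) = -1  (since 157 mod 8 = 5)
  (1/157) = 1
Product of signs = 1
(322/479) = 1

1


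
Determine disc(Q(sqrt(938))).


For K = Q(sqrt(d)) with d squarefree: disc(K) = d if d = 1 mod 4, and disc(K) = 4d if d = 2 or 3 mod 4.
Here d = 938, and d mod 4 = 2.
d = 2 mod 4, not 1 (O_K = Z[sqrt(d)]), so disc(K) = 4d = 4 * (938) = 3752

3752


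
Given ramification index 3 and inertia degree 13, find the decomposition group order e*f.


|D_P| = e * f
= 3 * 13
= 39

39


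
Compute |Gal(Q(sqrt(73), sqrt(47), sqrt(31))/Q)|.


The 3 square roots of distinct primes are multiplicatively independent over Q,
so [K:Q] = 2^3 and Gal(K/Q) is isomorphic to (Z/2Z)^3.
|Gal| = 2^3 = 8

8


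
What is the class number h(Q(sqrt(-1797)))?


K = Q(sqrt(-1797)). d mod 4 = 3, so D = disc(K) = 4d = -7188
h(K) equals the number of primitive reduced positive-definite forms (a, b, c) = a*x^2 + b*x*y + c*y^2 with b^2 - 4ac = D,
where reduced means |b| <= a <= c, with b >= 0 whenever |b| = a or a = c, and primitive means gcd(a, b, c) = 1.
Reduced forces 3a^2 <= |D| = 7188, so 1 <= a <= 48; b must have the parity of D, and c = (b^2 - D)/(4a) must be an integer >= a.
Enumerate a = 1..48, b in [-a, a]:
  a=1: (1, 0, 1797)  [1]
  a=2: (2, 2, 899)  [1]
  a=3: (3, 0, 599)  [1]
  a=4..5: none
  a=6: (6, 6, 301)  [1]
  a=7: (7, -6, 258), (7, 6, 258)  [2]
  a=8..12: none
  a=13: (13, -12, 141), (13, 12, 141)  [2]
  a=14: (14, -6, 129), (14, 6, 129)  [2]
  a=15..20: none
  a=21: (21, -6, 86), (21, 6, 86)  [2]
  a=22..25: none
  a=26: (26, -14, 71), (26, 14, 71)  [2]
  a=27..28: none
  a=29: (29, -2, 62), (29, 2, 62)  [2]
  a=30: none
  a=31: (31, -2, 58), (31, 2, 58)  [2]
  a=32..36: none
  a=37: (37, -8, 49), (37, 8, 49)  [2]
  a=38: none
  a=39: (39, -12, 47), (39, 12, 47)  [2]
  a=40..41: none
  a=42: (42, -6, 43), (42, 6, 43)  [2]
  a=43..48: none
Total reduced forms: 1 + 1 + 1 + 1 + 2 + 2 + 2 + 2 + 2 + 2 + 2 + 2 + 2 + 2 = 24
h = 24

24


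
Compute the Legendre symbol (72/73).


p = 73 is prime, so compute (72/73) with the reciprocity algorithm (Jacobi-symbol steps: pull out 2s via (2/n), flip via reciprocity, reduce):
  pull out 2: (2/73) = +1  (since 73 mod 8 = 1)
  pull out 2: (2/73) = +1  (since 73 mod 8 = 1)
  pull out 2: (2/73) = +1  (since 73 mod 8 = 1)
  reciprocity: (9/73) -> +(73/9)
  reduce: (1/9)
  (1/9) = 1
Product of signs = 1
(72/73) = 1

1


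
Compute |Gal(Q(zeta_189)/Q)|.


|Gal(Q(zeta_189)/Q)| = phi(189)
= 108

108


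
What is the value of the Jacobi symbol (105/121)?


Compute (105/121) via quadratic reciprocity:
  reciprocity: (105/121) -> +(121/105)
  reduce: (16/105)
  pull out 2: (2/105) = +1  (since 105 mod 8 = 1)
  pull out 2: (2/105) = +1  (since 105 mod 8 = 1)
  pull out 2: (2/105) = +1  (since 105 mod 8 = 1)
  pull out 2: (2/105) = +1  (since 105 mod 8 = 1)
  (1/105) = 1
Product of signs = 1

1


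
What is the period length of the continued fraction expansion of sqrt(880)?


Run the CF algorithm for sqrt(880).
a_0 = floor(sqrt(880)) = 29; set m_0=0, q_0=1.
Recurrence: m' = q*a - m,  q' = (d - m'^2)/q,  a' = floor((a_0 + m')/q').
  step 1: m=29, q=39, a=1
  step 2: m=10, q=20, a=1
  step 3: m=10, q=39, a=1
  step 4: m=29, q=1, a=58
a_4 = 2*a_0 = 58, so the period closes here.
sqrt(880) = [29; 1, 1, 1, 58]
Period length = 4

4


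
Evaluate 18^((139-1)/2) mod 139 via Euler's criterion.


p = 139 is prime and the exponent is (p-1)/2 = 69, so by Euler's criterion 18^69 = (18/139) = +1 or -1 mod 139.
Compute by square-and-multiply:
  69 = 64 + 4 + 1 (binary 1000101)
  Repeated squaring mod 139: 18^1 = 18, 18^2 = 46, 18^4 = 31, 18^8 = 127, 18^16 = 5, 18^32 = 25, 18^64 = 69
  18^69 = 18^64 * 18^4 * 18^1 = 69 * 31 * 18 mod 139
    69 * 31 = 2139 = 54 mod 139
    54 * 18 = 972 = 138 mod 139
  18^69 = 138 mod 139
Result 138 = p - 1 = -1 mod 139: 18 is a quadratic non-residue mod 139. As a residue in [0, p-1] the value is 138.
18^69 mod 139 = 138

138


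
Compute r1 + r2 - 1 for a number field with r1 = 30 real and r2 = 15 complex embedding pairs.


By Dirichlet's unit theorem:
rank = r1 + r2 - 1
= 30 + 15 - 1
= 44

44


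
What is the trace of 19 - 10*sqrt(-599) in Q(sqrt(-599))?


Tr(a + b*sqrt(d)) = (a + b*sqrt(d)) + (a - b*sqrt(d)) = 2a
= 2 * (19)
= 38

38


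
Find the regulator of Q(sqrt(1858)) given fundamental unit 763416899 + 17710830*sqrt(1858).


epsilon = 763416899 + 17710830*sqrt(1858)
= 1.5268e+09
R = ln(1.5268e+09)
= 21.1465

21.1465


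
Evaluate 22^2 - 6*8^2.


x^2 - d*y^2
= 22^2 - 6*8^2
= 484 - 384
= 100

100


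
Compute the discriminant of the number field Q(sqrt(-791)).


For K = Q(sqrt(d)) with d squarefree: disc(K) = d if d = 1 mod 4, and disc(K) = 4d if d = 2 or 3 mod 4.
Here d = -791, and d mod 4 = 1.
d = 1 mod 4 (O_K = Z[(1+sqrt(d))/2]), so disc(K) = d = -791

-791


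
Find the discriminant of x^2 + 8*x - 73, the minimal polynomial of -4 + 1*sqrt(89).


The element -4 + 1*sqrt(89) has minimal polynomial:
x^2 + 8*x - 73
Discriminant = (8)^2 - 4*(-73)
= 64 + 292
= 356

356


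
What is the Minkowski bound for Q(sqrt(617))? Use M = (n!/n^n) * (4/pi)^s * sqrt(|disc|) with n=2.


d = 617, d mod 4 = 1, so disc(K) = d = 617; |disc(K)| = 617
Real quadratic field, so n = 2, s = r2 = 0, r1 = 2
M = (n!/n^n) * (4/pi)^s * sqrt(|disc(K)|) = (2!/2^2) * (4/pi)^0 * sqrt(617)
= 0.5 * 1.000000 * 24.839485
= 12.4197

12.4197


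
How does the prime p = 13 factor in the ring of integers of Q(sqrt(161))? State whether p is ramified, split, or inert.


K = Q(sqrt(161)). Since d mod 4 = 1, disc(K) = 161.
Check p | disc: 161 mod 13 = 5.
p does not divide disc. Compute Legendre symbol (d/p):
5^((13-1)/2) mod 13 = -1
(d/p) = -1, so p is inert: (p) stays prime with e=1, f=2, g=1.
Therefore p is inert.

inert


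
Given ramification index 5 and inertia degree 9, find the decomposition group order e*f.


|D_P| = e * f
= 5 * 9
= 45

45


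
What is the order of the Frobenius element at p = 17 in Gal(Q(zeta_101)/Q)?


The Frobenius at p in Gal(Q(zeta_n)/Q) = (Z/nZ)* is the class of p, so its order is ord_101(17), the smallest k >= 1 with 17^k = 1 mod 101.
n = 101 = 101, phi(101) = 100; the order divides phi(n).
Divisors of 100: 1, 2, 4, 5, 10, 20, 25, 50, 100
Repeated squaring mod 101: 17^1 = 17, 17^2 = 87, 17^4 = 95, 17^8 = 36, 17^16 = 84, 17^32 = 87, 17^64 = 95
Test divisors in increasing order:
  k=1: 17^1 = 17 mod 101
  k=2: 17^2 = 87 mod 101
  k=4: 17^4 = 95 mod 101
  k=5: 17^5 = 95 * 17 = 100 mod 101
  k=10: 17^10 = 36 * 87 = 1 mod 101  <- first divisor giving 1
Order = 10

10


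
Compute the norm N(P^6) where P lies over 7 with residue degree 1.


N(P^a) = p^(a*f)
= 7^(6*1)
= 7^6
= 117649

117649


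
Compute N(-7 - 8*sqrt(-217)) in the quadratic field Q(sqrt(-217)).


N(a + b*sqrt(d)) = a^2 - d*b^2
= (-7)^2 - (-217)*(-8)^2
= 49 + 13888
= 13937

13937


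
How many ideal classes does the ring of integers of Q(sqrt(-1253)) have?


K = Q(sqrt(-1253)). d mod 4 = 3, so D = disc(K) = 4d = -5012
h(K) equals the number of primitive reduced positive-definite forms (a, b, c) = a*x^2 + b*x*y + c*y^2 with b^2 - 4ac = D,
where reduced means |b| <= a <= c, with b >= 0 whenever |b| = a or a = c, and primitive means gcd(a, b, c) = 1.
Reduced forces 3a^2 <= |D| = 5012, so 1 <= a <= 40; b must have the parity of D, and c = (b^2 - D)/(4a) must be an integer >= a.
Enumerate a = 1..40, b in [-a, a]:
  a=1: (1, 0, 1253)  [1]
  a=2: (2, 2, 627)  [1]
  a=3: (3, -2, 418), (3, 2, 418)  [2]
  a=4..5: none
  a=6: (6, -2, 209), (6, 2, 209)  [2]
  a=7: (7, 0, 179)  [1]
  a=8: none
  a=9: (9, -8, 141), (9, 8, 141)  [2]
  a=10: none
  a=11: (11, -2, 114), (11, 2, 114)  [2]
  a=12..13: none
  a=14: (14, 14, 93)  [1]
  a=15..17: none
  a=18: (18, -10, 71), (18, 10, 71)  [2]
  a=19: (19, -2, 66), (19, 2, 66)  [2]
  a=20: none
  a=21: (21, -14, 62), (21, 14, 62)  [2]
  a=22: (22, -2, 57), (22, 2, 57)  [2]
  a=23: (23, -18, 58), (23, 18, 58)  [2]
  a=24..26: none
  a=27: (27, -8, 47), (27, 8, 47)  [2]
  a=28: none
  a=29: (29, -18, 46), (29, 18, 46)  [2]
  a=30: none
  a=31: (31, -14, 42), (31, 14, 42)  [2]
  a=32: none
  a=33: (33, -20, 41), (33, -2, 38), (33, 2, 38), (33, 20, 41)  [4]
  a=34..40: none
Total reduced forms: 1 + 1 + 2 + 2 + 1 + 2 + 2 + 1 + 2 + 2 + 2 + 2 + 2 + 2 + 2 + 2 + 4 = 32
h = 32

32
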